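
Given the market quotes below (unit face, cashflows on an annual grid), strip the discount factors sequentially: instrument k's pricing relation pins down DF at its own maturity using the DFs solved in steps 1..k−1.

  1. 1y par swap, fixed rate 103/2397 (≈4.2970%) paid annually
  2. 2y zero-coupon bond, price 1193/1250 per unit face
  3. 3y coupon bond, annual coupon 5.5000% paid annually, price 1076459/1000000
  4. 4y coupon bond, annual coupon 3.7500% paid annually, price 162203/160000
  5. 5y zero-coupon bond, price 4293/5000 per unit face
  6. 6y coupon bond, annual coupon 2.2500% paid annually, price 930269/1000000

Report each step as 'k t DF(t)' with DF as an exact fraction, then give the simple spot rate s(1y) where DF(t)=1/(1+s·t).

1 1 2397/2500
2 2 1193/1250
3 3 4603/5000
4 4 8747/10000
5 5 4293/5000
6 6 8093/10000
s(1y) = (1/(2397/2500) − 1)/(1) = 103/2397 ≈ 4.2970%

step 1 [1y] swap r/1=103/2397: DF=(1 − 103/2397·(0))/(1+103/2397) = 2397/2500 ≈ 0.958800
step 2 [2y] zero: DF = P = 1193/1250 ≈ 0.954400
step 3 [3y] bond c/1=11/200: DF=(1076459/1000000 − 11/200·(0.958800+0.954400))/(1+11/200) = 4603/5000 ≈ 0.920600
step 4 [4y] bond c/1=3/80: DF=(162203/160000 − 3/80·(0.958800+0.954400+0.920600))/(1+3/80) = 8747/10000 ≈ 0.874700
step 5 [5y] zero: DF = P = 4293/5000 ≈ 0.858600
step 6 [6y] bond c/1=9/400: DF=(930269/1000000 − 9/400·(0.958800+0.954400+0.920600+0.874700+0.858600))/(1+9/400) = 8093/10000 ≈ 0.809300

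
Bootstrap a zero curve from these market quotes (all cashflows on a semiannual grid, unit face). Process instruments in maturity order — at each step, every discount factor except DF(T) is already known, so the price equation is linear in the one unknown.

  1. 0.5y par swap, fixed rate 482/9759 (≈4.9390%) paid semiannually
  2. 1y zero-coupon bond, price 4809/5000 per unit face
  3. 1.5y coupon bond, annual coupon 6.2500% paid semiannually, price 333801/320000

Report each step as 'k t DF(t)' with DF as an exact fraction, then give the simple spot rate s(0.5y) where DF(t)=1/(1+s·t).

step 1 [0.5y] swap r/2=241/9759: DF=(1 − 241/9759·(0))/(1+241/9759) = 9759/10000 ≈ 0.975900
step 2 [1y] zero: DF = P = 4809/5000 ≈ 0.961800
step 3 [1.5y] bond c/2=1/32: DF=(333801/320000 − 1/32·(0.975900+0.961800))/(1+1/32) = 1191/1250 ≈ 0.952800

1 1/2 9759/10000
2 1 4809/5000
3 3/2 1191/1250
s(0.5y) = (1/(9759/10000) − 1)/(1/2) = 482/9759 ≈ 4.9390%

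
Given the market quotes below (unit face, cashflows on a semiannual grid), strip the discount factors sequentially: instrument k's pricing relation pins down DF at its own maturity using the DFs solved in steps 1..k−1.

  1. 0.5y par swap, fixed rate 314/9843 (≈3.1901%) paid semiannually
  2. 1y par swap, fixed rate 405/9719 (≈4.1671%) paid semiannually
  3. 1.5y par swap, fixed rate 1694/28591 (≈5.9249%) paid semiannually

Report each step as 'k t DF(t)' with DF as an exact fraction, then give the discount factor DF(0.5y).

step 1 [0.5y] swap r/2=157/9843: DF=(1 − 157/9843·(0))/(1+157/9843) = 9843/10000 ≈ 0.984300
step 2 [1y] swap r/2=405/19438: DF=(1 − 405/19438·(0.984300))/(1+405/19438) = 1919/2000 ≈ 0.959500
step 3 [1.5y] swap r/2=847/28591: DF=(1 − 847/28591·(0.984300+0.959500))/(1+847/28591) = 9153/10000 ≈ 0.915300

1 1/2 9843/10000
2 1 1919/2000
3 3/2 9153/10000
DF(0.5y) = 9843/10000 ≈ 0.984300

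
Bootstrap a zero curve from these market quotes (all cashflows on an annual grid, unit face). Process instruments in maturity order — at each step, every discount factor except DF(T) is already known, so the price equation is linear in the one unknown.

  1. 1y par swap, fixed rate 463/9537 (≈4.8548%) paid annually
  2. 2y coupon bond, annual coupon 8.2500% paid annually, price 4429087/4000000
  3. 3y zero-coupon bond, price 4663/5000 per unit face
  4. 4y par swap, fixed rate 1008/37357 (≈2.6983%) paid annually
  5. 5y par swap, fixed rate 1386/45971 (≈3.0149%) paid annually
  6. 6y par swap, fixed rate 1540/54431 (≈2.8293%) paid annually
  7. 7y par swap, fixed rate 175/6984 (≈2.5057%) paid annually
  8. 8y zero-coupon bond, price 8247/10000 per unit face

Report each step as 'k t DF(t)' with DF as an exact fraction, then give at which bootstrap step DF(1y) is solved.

1 1 9537/10000
2 2 4751/5000
3 3 4663/5000
4 4 562/625
5 5 4307/5000
6 6 423/500
7 7 337/400
8 8 8247/10000
DF(1y) is solved at step 1

step 1 [1y] swap r/1=463/9537: DF=(1 − 463/9537·(0))/(1+463/9537) = 9537/10000 ≈ 0.953700
step 2 [2y] bond c/1=33/400: DF=(4429087/4000000 − 33/400·(0.953700))/(1+33/400) = 4751/5000 ≈ 0.950200
step 3 [3y] zero: DF = P = 4663/5000 ≈ 0.932600
step 4 [4y] swap r/1=1008/37357: DF=(1 − 1008/37357·(0.953700+0.950200+0.932600))/(1+1008/37357) = 562/625 ≈ 0.899200
step 5 [5y] swap r/1=1386/45971: DF=(1 − 1386/45971·(0.953700+0.950200+0.932600+0.899200))/(1+1386/45971) = 4307/5000 ≈ 0.861400
step 6 [6y] swap r/1=1540/54431: DF=(1 − 1540/54431·(0.953700+0.950200+0.932600+0.899200+0.861400))/(1+1540/54431) = 423/500 ≈ 0.846000
step 7 [7y] swap r/1=175/6984: DF=(1 − 175/6984·(0.953700+0.950200+0.932600+0.899200+0.861400+0.846000))/(1+175/6984) = 337/400 ≈ 0.842500
step 8 [8y] zero: DF = P = 8247/10000 ≈ 0.824700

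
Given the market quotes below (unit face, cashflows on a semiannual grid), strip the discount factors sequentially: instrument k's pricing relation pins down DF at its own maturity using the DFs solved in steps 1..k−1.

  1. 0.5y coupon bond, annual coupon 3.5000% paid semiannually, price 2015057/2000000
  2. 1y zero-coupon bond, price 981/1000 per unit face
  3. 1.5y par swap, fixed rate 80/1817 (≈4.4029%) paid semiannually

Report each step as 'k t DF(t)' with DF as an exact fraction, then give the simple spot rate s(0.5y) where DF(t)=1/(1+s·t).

step 1 [0.5y] bond c/2=7/400: DF=(2015057/2000000 − 7/400·(0))/(1+7/400) = 4951/5000 ≈ 0.990200
step 2 [1y] zero: DF = P = 981/1000 ≈ 0.981000
step 3 [1.5y] swap r/2=40/1817: DF=(1 − 40/1817·(0.990200+0.981000))/(1+40/1817) = 117/125 ≈ 0.936000

1 1/2 4951/5000
2 1 981/1000
3 3/2 117/125
s(0.5y) = (1/(4951/5000) − 1)/(1/2) = 98/4951 ≈ 1.9794%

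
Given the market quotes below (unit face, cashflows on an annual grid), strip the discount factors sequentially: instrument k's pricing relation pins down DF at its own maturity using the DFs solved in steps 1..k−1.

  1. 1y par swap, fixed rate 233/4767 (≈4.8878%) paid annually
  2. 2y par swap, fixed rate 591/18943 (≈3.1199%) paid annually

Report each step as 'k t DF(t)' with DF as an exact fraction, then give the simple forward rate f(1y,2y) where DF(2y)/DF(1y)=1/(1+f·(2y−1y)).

1 1 4767/5000
2 2 9409/10000
f(1y,2y) = ((4767/5000)/(9409/10000) − 1)/(1) = 125/9409 ≈ 1.3285%

step 1 [1y] swap r/1=233/4767: DF=(1 − 233/4767·(0))/(1+233/4767) = 4767/5000 ≈ 0.953400
step 2 [2y] swap r/1=591/18943: DF=(1 − 591/18943·(0.953400))/(1+591/18943) = 9409/10000 ≈ 0.940900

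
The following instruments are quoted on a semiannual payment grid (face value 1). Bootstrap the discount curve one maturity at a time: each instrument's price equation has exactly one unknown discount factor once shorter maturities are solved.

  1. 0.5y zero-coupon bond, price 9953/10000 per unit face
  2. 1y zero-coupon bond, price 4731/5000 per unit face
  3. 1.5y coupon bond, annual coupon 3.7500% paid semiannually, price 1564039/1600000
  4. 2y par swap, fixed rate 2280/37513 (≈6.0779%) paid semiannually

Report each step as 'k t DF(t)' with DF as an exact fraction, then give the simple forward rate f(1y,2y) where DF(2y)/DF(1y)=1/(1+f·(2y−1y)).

1 1/2 9953/10000
2 1 4731/5000
3 3/2 4619/5000
4 2 443/500
f(1y,2y) = ((4731/5000)/(443/500) − 1)/(1) = 301/4430 ≈ 6.7946%

step 1 [0.5y] zero: DF = P = 9953/10000 ≈ 0.995300
step 2 [1y] zero: DF = P = 4731/5000 ≈ 0.946200
step 3 [1.5y] bond c/2=3/160: DF=(1564039/1600000 − 3/160·(0.995300+0.946200))/(1+3/160) = 4619/5000 ≈ 0.923800
step 4 [2y] swap r/2=1140/37513: DF=(1 − 1140/37513·(0.995300+0.946200+0.923800))/(1+1140/37513) = 443/500 ≈ 0.886000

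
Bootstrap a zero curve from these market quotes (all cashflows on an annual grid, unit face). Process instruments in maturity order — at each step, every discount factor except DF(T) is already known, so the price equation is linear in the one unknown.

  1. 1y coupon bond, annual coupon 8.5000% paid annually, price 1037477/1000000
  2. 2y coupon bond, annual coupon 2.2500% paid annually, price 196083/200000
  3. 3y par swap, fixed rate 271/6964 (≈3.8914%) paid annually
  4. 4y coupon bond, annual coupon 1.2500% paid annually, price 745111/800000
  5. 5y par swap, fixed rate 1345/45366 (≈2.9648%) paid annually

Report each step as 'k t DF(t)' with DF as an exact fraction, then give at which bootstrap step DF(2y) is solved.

1 1 4781/5000
2 2 4689/5000
3 3 2229/2500
4 4 1771/2000
5 5 1731/2000
DF(2y) is solved at step 2

step 1 [1y] bond c/1=17/200: DF=(1037477/1000000 − 17/200·(0))/(1+17/200) = 4781/5000 ≈ 0.956200
step 2 [2y] bond c/1=9/400: DF=(196083/200000 − 9/400·(0.956200))/(1+9/400) = 4689/5000 ≈ 0.937800
step 3 [3y] swap r/1=271/6964: DF=(1 − 271/6964·(0.956200+0.937800))/(1+271/6964) = 2229/2500 ≈ 0.891600
step 4 [4y] bond c/1=1/80: DF=(745111/800000 − 1/80·(0.956200+0.937800+0.891600))/(1+1/80) = 1771/2000 ≈ 0.885500
step 5 [5y] swap r/1=1345/45366: DF=(1 − 1345/45366·(0.956200+0.937800+0.891600+0.885500))/(1+1345/45366) = 1731/2000 ≈ 0.865500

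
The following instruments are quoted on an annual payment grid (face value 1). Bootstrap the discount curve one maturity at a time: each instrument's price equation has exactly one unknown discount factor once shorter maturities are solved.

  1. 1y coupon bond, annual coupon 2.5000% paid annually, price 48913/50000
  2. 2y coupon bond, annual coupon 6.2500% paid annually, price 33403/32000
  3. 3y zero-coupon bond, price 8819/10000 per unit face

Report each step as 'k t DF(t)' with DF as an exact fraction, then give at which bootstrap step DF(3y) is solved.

1 1 1193/1250
2 2 9263/10000
3 3 8819/10000
DF(3y) is solved at step 3

step 1 [1y] bond c/1=1/40: DF=(48913/50000 − 1/40·(0))/(1+1/40) = 1193/1250 ≈ 0.954400
step 2 [2y] bond c/1=1/16: DF=(33403/32000 − 1/16·(0.954400))/(1+1/16) = 9263/10000 ≈ 0.926300
step 3 [3y] zero: DF = P = 8819/10000 ≈ 0.881900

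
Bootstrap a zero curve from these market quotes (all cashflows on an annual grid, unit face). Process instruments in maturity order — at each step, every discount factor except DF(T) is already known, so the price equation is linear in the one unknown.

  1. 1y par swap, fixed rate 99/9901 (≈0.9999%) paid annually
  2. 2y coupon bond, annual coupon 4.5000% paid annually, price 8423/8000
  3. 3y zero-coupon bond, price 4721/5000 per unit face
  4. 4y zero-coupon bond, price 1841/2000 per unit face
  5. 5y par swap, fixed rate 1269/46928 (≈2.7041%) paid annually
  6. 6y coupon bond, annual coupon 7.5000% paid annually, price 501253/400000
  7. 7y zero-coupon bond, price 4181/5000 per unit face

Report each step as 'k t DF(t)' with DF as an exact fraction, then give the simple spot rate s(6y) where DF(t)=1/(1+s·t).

1 1 9901/10000
2 2 9649/10000
3 3 4721/5000
4 4 1841/2000
5 5 8731/10000
6 6 8383/10000
7 7 4181/5000
s(6y) = (1/(8383/10000) − 1)/(6) = 539/16766 ≈ 3.2148%

step 1 [1y] swap r/1=99/9901: DF=(1 − 99/9901·(0))/(1+99/9901) = 9901/10000 ≈ 0.990100
step 2 [2y] bond c/1=9/200: DF=(8423/8000 − 9/200·(0.990100))/(1+9/200) = 9649/10000 ≈ 0.964900
step 3 [3y] zero: DF = P = 4721/5000 ≈ 0.944200
step 4 [4y] zero: DF = P = 1841/2000 ≈ 0.920500
step 5 [5y] swap r/1=1269/46928: DF=(1 − 1269/46928·(0.990100+0.964900+0.944200+0.920500))/(1+1269/46928) = 8731/10000 ≈ 0.873100
step 6 [6y] bond c/1=3/40: DF=(501253/400000 − 3/40·(0.990100+0.964900+0.944200+0.920500+0.873100))/(1+3/40) = 8383/10000 ≈ 0.838300
step 7 [7y] zero: DF = P = 4181/5000 ≈ 0.836200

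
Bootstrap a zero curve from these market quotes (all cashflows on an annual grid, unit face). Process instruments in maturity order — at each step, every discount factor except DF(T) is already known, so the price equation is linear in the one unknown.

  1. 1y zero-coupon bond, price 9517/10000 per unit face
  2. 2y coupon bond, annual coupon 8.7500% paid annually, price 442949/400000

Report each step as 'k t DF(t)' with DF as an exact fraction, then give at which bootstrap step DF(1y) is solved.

1 1 9517/10000
2 2 9417/10000
DF(1y) is solved at step 1

step 1 [1y] zero: DF = P = 9517/10000 ≈ 0.951700
step 2 [2y] bond c/1=7/80: DF=(442949/400000 − 7/80·(0.951700))/(1+7/80) = 9417/10000 ≈ 0.941700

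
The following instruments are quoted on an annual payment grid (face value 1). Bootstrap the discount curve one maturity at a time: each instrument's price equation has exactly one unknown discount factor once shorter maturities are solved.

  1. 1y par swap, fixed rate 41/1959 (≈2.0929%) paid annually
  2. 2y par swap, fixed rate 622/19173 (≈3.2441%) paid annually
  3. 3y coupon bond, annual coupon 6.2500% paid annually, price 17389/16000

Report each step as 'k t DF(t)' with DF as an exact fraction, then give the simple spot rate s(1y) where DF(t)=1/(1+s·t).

step 1 [1y] swap r/1=41/1959: DF=(1 − 41/1959·(0))/(1+41/1959) = 1959/2000 ≈ 0.979500
step 2 [2y] swap r/1=622/19173: DF=(1 − 622/19173·(0.979500))/(1+622/19173) = 4689/5000 ≈ 0.937800
step 3 [3y] bond c/1=1/16: DF=(17389/16000 − 1/16·(0.979500+0.937800))/(1+1/16) = 9101/10000 ≈ 0.910100

1 1 1959/2000
2 2 4689/5000
3 3 9101/10000
s(1y) = (1/(1959/2000) − 1)/(1) = 41/1959 ≈ 2.0929%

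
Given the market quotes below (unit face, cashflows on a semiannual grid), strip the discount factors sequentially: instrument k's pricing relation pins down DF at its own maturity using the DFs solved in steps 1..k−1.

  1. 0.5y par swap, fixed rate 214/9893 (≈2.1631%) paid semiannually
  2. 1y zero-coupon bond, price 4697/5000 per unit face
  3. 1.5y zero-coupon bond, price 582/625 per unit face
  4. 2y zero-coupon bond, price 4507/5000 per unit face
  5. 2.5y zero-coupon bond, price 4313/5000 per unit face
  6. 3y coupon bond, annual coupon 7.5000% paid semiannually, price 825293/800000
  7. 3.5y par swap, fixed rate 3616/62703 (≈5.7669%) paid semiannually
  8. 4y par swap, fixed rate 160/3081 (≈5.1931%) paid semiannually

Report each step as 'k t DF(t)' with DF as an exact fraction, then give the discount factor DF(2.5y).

step 1 [0.5y] swap r/2=107/9893: DF=(1 − 107/9893·(0))/(1+107/9893) = 9893/10000 ≈ 0.989300
step 2 [1y] zero: DF = P = 4697/5000 ≈ 0.939400
step 3 [1.5y] zero: DF = P = 582/625 ≈ 0.931200
step 4 [2y] zero: DF = P = 4507/5000 ≈ 0.901400
step 5 [2.5y] zero: DF = P = 4313/5000 ≈ 0.862600
step 6 [3y] bond c/2=3/80: DF=(825293/800000 − 3/80·(0.989300+0.939400+0.931200+0.901400+0.862600))/(1+3/80) = 517/625 ≈ 0.827200
step 7 [3.5y] swap r/2=1808/62703: DF=(1 − 1808/62703·(0.989300+0.939400+0.931200+0.901400+0.862600+0.827200))/(1+1808/62703) = 512/625 ≈ 0.819200
step 8 [4y] swap r/2=80/3081: DF=(1 − 80/3081·(0.989300+0.939400+0.931200+0.901400+0.862600+0.827200+0.819200))/(1+80/3081) = 102/125 ≈ 0.816000

1 1/2 9893/10000
2 1 4697/5000
3 3/2 582/625
4 2 4507/5000
5 5/2 4313/5000
6 3 517/625
7 7/2 512/625
8 4 102/125
DF(2.5y) = 4313/5000 ≈ 0.862600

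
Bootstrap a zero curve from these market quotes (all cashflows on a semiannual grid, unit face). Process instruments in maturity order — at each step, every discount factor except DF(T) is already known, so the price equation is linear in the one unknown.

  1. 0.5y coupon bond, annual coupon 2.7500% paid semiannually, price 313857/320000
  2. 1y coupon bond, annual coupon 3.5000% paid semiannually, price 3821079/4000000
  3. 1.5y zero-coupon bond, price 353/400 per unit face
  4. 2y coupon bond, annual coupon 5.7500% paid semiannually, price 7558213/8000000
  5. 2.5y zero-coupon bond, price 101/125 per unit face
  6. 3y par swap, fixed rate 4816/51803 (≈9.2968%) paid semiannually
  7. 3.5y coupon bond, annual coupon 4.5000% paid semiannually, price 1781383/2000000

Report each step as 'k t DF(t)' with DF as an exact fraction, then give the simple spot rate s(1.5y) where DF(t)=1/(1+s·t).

1 1/2 387/400
2 1 4611/5000
3 3/2 353/400
4 2 8409/10000
5 5/2 101/125
6 3 949/1250
7 7/2 7571/10000
s(1.5y) = (1/(353/400) − 1)/(3/2) = 94/1059 ≈ 8.8763%

step 1 [0.5y] bond c/2=11/800: DF=(313857/320000 − 11/800·(0))/(1+11/800) = 387/400 ≈ 0.967500
step 2 [1y] bond c/2=7/400: DF=(3821079/4000000 − 7/400·(0.967500))/(1+7/400) = 4611/5000 ≈ 0.922200
step 3 [1.5y] zero: DF = P = 353/400 ≈ 0.882500
step 4 [2y] bond c/2=23/800: DF=(7558213/8000000 − 23/800·(0.967500+0.922200+0.882500))/(1+23/800) = 8409/10000 ≈ 0.840900
step 5 [2.5y] zero: DF = P = 101/125 ≈ 0.808000
step 6 [3y] swap r/2=2408/51803: DF=(1 − 2408/51803·(0.967500+0.922200+0.882500+0.840900+0.808000))/(1+2408/51803) = 949/1250 ≈ 0.759200
step 7 [3.5y] bond c/2=9/400: DF=(1781383/2000000 − 9/400·(0.967500+0.922200+0.882500+0.840900+0.808000+0.759200))/(1+9/400) = 7571/10000 ≈ 0.757100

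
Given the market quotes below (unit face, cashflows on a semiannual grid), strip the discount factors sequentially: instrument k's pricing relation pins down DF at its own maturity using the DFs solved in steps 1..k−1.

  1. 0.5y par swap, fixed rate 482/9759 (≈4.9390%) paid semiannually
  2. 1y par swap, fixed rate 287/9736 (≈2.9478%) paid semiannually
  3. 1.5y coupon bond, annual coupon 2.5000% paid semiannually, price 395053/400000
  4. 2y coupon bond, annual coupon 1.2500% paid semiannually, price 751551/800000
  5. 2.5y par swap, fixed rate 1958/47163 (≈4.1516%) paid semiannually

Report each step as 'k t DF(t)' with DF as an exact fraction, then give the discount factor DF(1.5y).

step 1 [0.5y] swap r/2=241/9759: DF=(1 − 241/9759·(0))/(1+241/9759) = 9759/10000 ≈ 0.975900
step 2 [1y] swap r/2=287/19472: DF=(1 − 287/19472·(0.975900))/(1+287/19472) = 9713/10000 ≈ 0.971300
step 3 [1.5y] bond c/2=1/80: DF=(395053/400000 − 1/80·(0.975900+0.971300))/(1+1/80) = 4757/5000 ≈ 0.951400
step 4 [2y] bond c/2=1/160: DF=(751551/800000 − 1/160·(0.975900+0.971300+0.951400))/(1+1/160) = 2289/2500 ≈ 0.915600
step 5 [2.5y] swap r/2=979/47163: DF=(1 − 979/47163·(0.975900+0.971300+0.951400+0.915600))/(1+979/47163) = 9021/10000 ≈ 0.902100

1 1/2 9759/10000
2 1 9713/10000
3 3/2 4757/5000
4 2 2289/2500
5 5/2 9021/10000
DF(1.5y) = 4757/5000 ≈ 0.951400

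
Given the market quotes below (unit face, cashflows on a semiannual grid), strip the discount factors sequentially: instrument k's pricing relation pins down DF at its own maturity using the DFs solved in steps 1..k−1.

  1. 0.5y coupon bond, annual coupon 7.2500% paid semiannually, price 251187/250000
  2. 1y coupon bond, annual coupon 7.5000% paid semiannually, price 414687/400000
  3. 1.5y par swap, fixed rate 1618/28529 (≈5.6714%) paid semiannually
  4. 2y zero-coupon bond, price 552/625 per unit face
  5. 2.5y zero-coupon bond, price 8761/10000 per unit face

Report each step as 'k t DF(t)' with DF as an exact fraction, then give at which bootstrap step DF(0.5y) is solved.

1 1/2 606/625
2 1 4821/5000
3 3/2 9191/10000
4 2 552/625
5 5/2 8761/10000
DF(0.5y) is solved at step 1

step 1 [0.5y] bond c/2=29/800: DF=(251187/250000 − 29/800·(0))/(1+29/800) = 606/625 ≈ 0.969600
step 2 [1y] bond c/2=3/80: DF=(414687/400000 − 3/80·(0.969600))/(1+3/80) = 4821/5000 ≈ 0.964200
step 3 [1.5y] swap r/2=809/28529: DF=(1 − 809/28529·(0.969600+0.964200))/(1+809/28529) = 9191/10000 ≈ 0.919100
step 4 [2y] zero: DF = P = 552/625 ≈ 0.883200
step 5 [2.5y] zero: DF = P = 8761/10000 ≈ 0.876100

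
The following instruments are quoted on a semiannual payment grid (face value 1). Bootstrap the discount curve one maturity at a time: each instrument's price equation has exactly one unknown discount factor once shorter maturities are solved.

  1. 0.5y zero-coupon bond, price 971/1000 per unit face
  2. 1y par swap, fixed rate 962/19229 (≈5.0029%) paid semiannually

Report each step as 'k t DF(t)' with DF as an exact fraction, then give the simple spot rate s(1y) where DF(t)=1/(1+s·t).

1 1/2 971/1000
2 1 9519/10000
s(1y) = (1/(9519/10000) − 1)/(1) = 481/9519 ≈ 5.0531%

step 1 [0.5y] zero: DF = P = 971/1000 ≈ 0.971000
step 2 [1y] swap r/2=481/19229: DF=(1 − 481/19229·(0.971000))/(1+481/19229) = 9519/10000 ≈ 0.951900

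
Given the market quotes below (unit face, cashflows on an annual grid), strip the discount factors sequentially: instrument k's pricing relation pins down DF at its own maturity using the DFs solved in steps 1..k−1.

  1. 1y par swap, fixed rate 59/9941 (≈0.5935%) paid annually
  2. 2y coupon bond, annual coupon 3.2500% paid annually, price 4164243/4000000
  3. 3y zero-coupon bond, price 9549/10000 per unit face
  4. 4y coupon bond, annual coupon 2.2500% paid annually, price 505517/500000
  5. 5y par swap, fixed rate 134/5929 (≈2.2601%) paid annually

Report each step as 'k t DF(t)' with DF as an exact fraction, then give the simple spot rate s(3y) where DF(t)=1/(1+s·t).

1 1 9941/10000
2 2 977/1000
3 3 9549/10000
4 4 2311/2500
5 5 558/625
s(3y) = (1/(9549/10000) − 1)/(3) = 451/28647 ≈ 1.5743%

step 1 [1y] swap r/1=59/9941: DF=(1 − 59/9941·(0))/(1+59/9941) = 9941/10000 ≈ 0.994100
step 2 [2y] bond c/1=13/400: DF=(4164243/4000000 − 13/400·(0.994100))/(1+13/400) = 977/1000 ≈ 0.977000
step 3 [3y] zero: DF = P = 9549/10000 ≈ 0.954900
step 4 [4y] bond c/1=9/400: DF=(505517/500000 − 9/400·(0.994100+0.977000+0.954900))/(1+9/400) = 2311/2500 ≈ 0.924400
step 5 [5y] swap r/1=134/5929: DF=(1 − 134/5929·(0.994100+0.977000+0.954900+0.924400))/(1+134/5929) = 558/625 ≈ 0.892800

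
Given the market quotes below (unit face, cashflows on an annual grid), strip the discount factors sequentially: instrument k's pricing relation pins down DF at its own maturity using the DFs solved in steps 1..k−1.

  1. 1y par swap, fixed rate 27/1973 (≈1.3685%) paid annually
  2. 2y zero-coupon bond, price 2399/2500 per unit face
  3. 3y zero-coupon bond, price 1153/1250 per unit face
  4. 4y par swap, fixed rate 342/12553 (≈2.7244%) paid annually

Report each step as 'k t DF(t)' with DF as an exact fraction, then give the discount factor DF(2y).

step 1 [1y] swap r/1=27/1973: DF=(1 − 27/1973·(0))/(1+27/1973) = 1973/2000 ≈ 0.986500
step 2 [2y] zero: DF = P = 2399/2500 ≈ 0.959600
step 3 [3y] zero: DF = P = 1153/1250 ≈ 0.922400
step 4 [4y] swap r/1=342/12553: DF=(1 − 342/12553·(0.986500+0.959600+0.922400))/(1+342/12553) = 4487/5000 ≈ 0.897400

1 1 1973/2000
2 2 2399/2500
3 3 1153/1250
4 4 4487/5000
DF(2y) = 2399/2500 ≈ 0.959600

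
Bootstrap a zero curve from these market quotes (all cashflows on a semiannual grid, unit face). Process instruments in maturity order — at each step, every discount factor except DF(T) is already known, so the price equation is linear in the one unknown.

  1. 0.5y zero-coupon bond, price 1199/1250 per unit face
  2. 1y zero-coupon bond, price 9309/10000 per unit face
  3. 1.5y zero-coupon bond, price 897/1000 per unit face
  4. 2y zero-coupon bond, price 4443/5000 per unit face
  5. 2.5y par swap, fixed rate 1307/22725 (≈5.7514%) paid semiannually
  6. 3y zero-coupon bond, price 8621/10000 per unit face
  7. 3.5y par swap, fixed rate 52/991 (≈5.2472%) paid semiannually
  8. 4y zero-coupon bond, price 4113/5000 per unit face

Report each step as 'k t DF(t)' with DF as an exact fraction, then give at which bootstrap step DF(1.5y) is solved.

step 1 [0.5y] zero: DF = P = 1199/1250 ≈ 0.959200
step 2 [1y] zero: DF = P = 9309/10000 ≈ 0.930900
step 3 [1.5y] zero: DF = P = 897/1000 ≈ 0.897000
step 4 [2y] zero: DF = P = 4443/5000 ≈ 0.888600
step 5 [2.5y] swap r/2=1307/45450: DF=(1 − 1307/45450·(0.959200+0.930900+0.897000+0.888600))/(1+1307/45450) = 8693/10000 ≈ 0.869300
step 6 [3y] zero: DF = P = 8621/10000 ≈ 0.862100
step 7 [3.5y] swap r/2=26/991: DF=(1 − 26/991·(0.959200+0.930900+0.897000+0.888600+0.869300+0.862100))/(1+26/991) = 4181/5000 ≈ 0.836200
step 8 [4y] zero: DF = P = 4113/5000 ≈ 0.822600

1 1/2 1199/1250
2 1 9309/10000
3 3/2 897/1000
4 2 4443/5000
5 5/2 8693/10000
6 3 8621/10000
7 7/2 4181/5000
8 4 4113/5000
DF(1.5y) is solved at step 3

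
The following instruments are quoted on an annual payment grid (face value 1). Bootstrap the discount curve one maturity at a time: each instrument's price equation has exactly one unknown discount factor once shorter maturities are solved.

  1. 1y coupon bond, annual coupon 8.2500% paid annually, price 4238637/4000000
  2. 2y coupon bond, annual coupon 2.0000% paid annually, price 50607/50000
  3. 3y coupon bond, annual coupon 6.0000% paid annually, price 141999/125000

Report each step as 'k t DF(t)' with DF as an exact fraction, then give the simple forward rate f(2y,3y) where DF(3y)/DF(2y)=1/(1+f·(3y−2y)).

step 1 [1y] bond c/1=33/400: DF=(4238637/4000000 − 33/400·(0))/(1+33/400) = 9789/10000 ≈ 0.978900
step 2 [2y] bond c/1=1/50: DF=(50607/50000 − 1/50·(0.978900))/(1+1/50) = 9731/10000 ≈ 0.973100
step 3 [3y] bond c/1=3/50: DF=(141999/125000 − 3/50·(0.978900+0.973100))/(1+3/50) = 2403/2500 ≈ 0.961200

1 1 9789/10000
2 2 9731/10000
3 3 2403/2500
f(2y,3y) = ((9731/10000)/(2403/2500) − 1)/(1) = 119/9612 ≈ 1.2380%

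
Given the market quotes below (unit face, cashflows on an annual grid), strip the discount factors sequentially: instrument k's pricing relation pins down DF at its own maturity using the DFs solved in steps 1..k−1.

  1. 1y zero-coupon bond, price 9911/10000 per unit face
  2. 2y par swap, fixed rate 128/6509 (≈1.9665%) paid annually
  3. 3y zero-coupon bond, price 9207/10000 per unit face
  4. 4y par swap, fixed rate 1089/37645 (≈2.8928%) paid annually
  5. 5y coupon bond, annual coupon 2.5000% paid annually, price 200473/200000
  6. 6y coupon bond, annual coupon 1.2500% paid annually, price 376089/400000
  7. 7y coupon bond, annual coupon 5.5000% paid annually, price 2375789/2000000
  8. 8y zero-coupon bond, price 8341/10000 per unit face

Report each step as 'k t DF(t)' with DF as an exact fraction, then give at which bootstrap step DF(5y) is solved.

step 1 [1y] zero: DF = P = 9911/10000 ≈ 0.991100
step 2 [2y] swap r/1=128/6509: DF=(1 − 128/6509·(0.991100))/(1+128/6509) = 601/625 ≈ 0.961600
step 3 [3y] zero: DF = P = 9207/10000 ≈ 0.920700
step 4 [4y] swap r/1=1089/37645: DF=(1 − 1089/37645·(0.991100+0.961600+0.920700))/(1+1089/37645) = 8911/10000 ≈ 0.891100
step 5 [5y] bond c/1=1/40: DF=(200473/200000 − 1/40·(0.991100+0.961600+0.920700+0.891100))/(1+1/40) = 8861/10000 ≈ 0.886100
step 6 [6y] bond c/1=1/80: DF=(376089/400000 − 1/80·(0.991100+0.961600+0.920700+0.891100+0.886100))/(1+1/80) = 1089/1250 ≈ 0.871200
step 7 [7y] bond c/1=11/200: DF=(2375789/2000000 − 11/200·(0.991100+0.961600+0.920700+0.891100+0.886100+0.871200))/(1+11/200) = 8381/10000 ≈ 0.838100
step 8 [8y] zero: DF = P = 8341/10000 ≈ 0.834100

1 1 9911/10000
2 2 601/625
3 3 9207/10000
4 4 8911/10000
5 5 8861/10000
6 6 1089/1250
7 7 8381/10000
8 8 8341/10000
DF(5y) is solved at step 5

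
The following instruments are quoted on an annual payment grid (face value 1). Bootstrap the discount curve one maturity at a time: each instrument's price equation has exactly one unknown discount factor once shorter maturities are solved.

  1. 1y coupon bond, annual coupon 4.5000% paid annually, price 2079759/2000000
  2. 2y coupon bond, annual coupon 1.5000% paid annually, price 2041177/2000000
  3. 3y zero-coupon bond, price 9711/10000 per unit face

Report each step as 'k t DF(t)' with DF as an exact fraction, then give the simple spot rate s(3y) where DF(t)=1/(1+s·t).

1 1 9951/10000
2 2 2477/2500
3 3 9711/10000
s(3y) = (1/(9711/10000) − 1)/(3) = 289/29133 ≈ 0.9920%

step 1 [1y] bond c/1=9/200: DF=(2079759/2000000 − 9/200·(0))/(1+9/200) = 9951/10000 ≈ 0.995100
step 2 [2y] bond c/1=3/200: DF=(2041177/2000000 − 3/200·(0.995100))/(1+3/200) = 2477/2500 ≈ 0.990800
step 3 [3y] zero: DF = P = 9711/10000 ≈ 0.971100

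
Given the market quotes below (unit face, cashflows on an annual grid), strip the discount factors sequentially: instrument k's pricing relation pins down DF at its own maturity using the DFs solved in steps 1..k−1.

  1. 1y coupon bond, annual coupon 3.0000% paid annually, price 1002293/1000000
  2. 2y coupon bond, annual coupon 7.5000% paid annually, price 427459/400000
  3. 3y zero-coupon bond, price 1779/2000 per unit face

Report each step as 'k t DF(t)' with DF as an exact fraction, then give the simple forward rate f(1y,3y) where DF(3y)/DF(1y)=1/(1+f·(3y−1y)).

step 1 [1y] bond c/1=3/100: DF=(1002293/1000000 − 3/100·(0))/(1+3/100) = 9731/10000 ≈ 0.973100
step 2 [2y] bond c/1=3/40: DF=(427459/400000 − 3/40·(0.973100))/(1+3/40) = 4631/5000 ≈ 0.926200
step 3 [3y] zero: DF = P = 1779/2000 ≈ 0.889500

1 1 9731/10000
2 2 4631/5000
3 3 1779/2000
f(1y,3y) = ((9731/10000)/(1779/2000) − 1)/(2) = 418/8895 ≈ 4.6993%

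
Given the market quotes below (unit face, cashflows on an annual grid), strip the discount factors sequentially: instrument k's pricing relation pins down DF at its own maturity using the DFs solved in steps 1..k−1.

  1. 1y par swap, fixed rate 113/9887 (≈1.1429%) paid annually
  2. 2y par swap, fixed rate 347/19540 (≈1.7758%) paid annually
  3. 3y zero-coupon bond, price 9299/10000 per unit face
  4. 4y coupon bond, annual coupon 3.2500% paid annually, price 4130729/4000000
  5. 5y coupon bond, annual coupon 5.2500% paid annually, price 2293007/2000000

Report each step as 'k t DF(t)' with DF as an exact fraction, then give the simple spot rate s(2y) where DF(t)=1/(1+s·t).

step 1 [1y] swap r/1=113/9887: DF=(1 − 113/9887·(0))/(1+113/9887) = 9887/10000 ≈ 0.988700
step 2 [2y] swap r/1=347/19540: DF=(1 − 347/19540·(0.988700))/(1+347/19540) = 9653/10000 ≈ 0.965300
step 3 [3y] zero: DF = P = 9299/10000 ≈ 0.929900
step 4 [4y] bond c/1=13/400: DF=(4130729/4000000 − 13/400·(0.988700+0.965300+0.929900))/(1+13/400) = 4547/5000 ≈ 0.909400
step 5 [5y] bond c/1=21/400: DF=(2293007/2000000 − 21/400·(0.988700+0.965300+0.929900+0.909400))/(1+21/400) = 9001/10000 ≈ 0.900100

1 1 9887/10000
2 2 9653/10000
3 3 9299/10000
4 4 4547/5000
5 5 9001/10000
s(2y) = (1/(9653/10000) − 1)/(2) = 347/19306 ≈ 1.7974%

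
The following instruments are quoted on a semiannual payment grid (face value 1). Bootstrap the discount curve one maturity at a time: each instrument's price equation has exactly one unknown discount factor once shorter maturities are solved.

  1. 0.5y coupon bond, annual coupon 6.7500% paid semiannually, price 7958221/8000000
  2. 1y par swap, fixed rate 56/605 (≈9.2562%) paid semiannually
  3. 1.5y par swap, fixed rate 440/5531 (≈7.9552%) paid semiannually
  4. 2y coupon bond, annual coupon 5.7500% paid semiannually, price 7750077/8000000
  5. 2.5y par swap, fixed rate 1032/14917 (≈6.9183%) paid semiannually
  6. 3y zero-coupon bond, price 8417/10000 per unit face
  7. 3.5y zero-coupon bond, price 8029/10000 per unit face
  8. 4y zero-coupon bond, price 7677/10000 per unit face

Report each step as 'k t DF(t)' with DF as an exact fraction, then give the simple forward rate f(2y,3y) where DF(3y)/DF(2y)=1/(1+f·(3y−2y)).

1 1/2 9623/10000
2 1 2283/2500
3 3/2 89/100
4 2 2161/2500
5 5/2 2113/2500
6 3 8417/10000
7 7/2 8029/10000
8 4 7677/10000
f(2y,3y) = ((2161/2500)/(8417/10000) − 1)/(1) = 227/8417 ≈ 2.6969%

step 1 [0.5y] bond c/2=27/800: DF=(7958221/8000000 − 27/800·(0))/(1+27/800) = 9623/10000 ≈ 0.962300
step 2 [1y] swap r/2=28/605: DF=(1 − 28/605·(0.962300))/(1+28/605) = 2283/2500 ≈ 0.913200
step 3 [1.5y] swap r/2=220/5531: DF=(1 − 220/5531·(0.962300+0.913200))/(1+220/5531) = 89/100 ≈ 0.890000
step 4 [2y] bond c/2=23/800: DF=(7750077/8000000 − 23/800·(0.962300+0.913200+0.890000))/(1+23/800) = 2161/2500 ≈ 0.864400
step 5 [2.5y] swap r/2=516/14917: DF=(1 − 516/14917·(0.962300+0.913200+0.890000+0.864400))/(1+516/14917) = 2113/2500 ≈ 0.845200
step 6 [3y] zero: DF = P = 8417/10000 ≈ 0.841700
step 7 [3.5y] zero: DF = P = 8029/10000 ≈ 0.802900
step 8 [4y] zero: DF = P = 7677/10000 ≈ 0.767700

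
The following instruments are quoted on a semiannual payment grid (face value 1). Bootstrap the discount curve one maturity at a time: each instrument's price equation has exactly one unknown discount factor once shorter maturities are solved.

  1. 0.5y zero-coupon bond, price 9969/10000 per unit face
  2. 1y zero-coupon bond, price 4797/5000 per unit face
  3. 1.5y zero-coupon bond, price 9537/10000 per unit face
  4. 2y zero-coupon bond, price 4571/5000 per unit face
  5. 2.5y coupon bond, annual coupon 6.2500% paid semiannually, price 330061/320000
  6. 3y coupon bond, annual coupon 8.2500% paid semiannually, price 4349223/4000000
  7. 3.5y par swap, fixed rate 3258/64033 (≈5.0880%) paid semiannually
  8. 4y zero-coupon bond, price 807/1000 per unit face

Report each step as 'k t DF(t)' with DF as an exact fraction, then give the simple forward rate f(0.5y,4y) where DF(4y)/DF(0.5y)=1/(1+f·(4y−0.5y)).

1 1/2 9969/10000
2 1 4797/5000
3 3/2 9537/10000
4 2 4571/5000
5 5/2 8843/10000
6 3 8577/10000
7 7/2 8371/10000
8 4 807/1000
f(0.5y,4y) = ((9969/10000)/(807/1000) − 1)/(7/2) = 633/9415 ≈ 6.7233%

step 1 [0.5y] zero: DF = P = 9969/10000 ≈ 0.996900
step 2 [1y] zero: DF = P = 4797/5000 ≈ 0.959400
step 3 [1.5y] zero: DF = P = 9537/10000 ≈ 0.953700
step 4 [2y] zero: DF = P = 4571/5000 ≈ 0.914200
step 5 [2.5y] bond c/2=1/32: DF=(330061/320000 − 1/32·(0.996900+0.959400+0.953700+0.914200))/(1+1/32) = 8843/10000 ≈ 0.884300
step 6 [3y] bond c/2=33/800: DF=(4349223/4000000 − 33/800·(0.996900+0.959400+0.953700+0.914200+0.884300))/(1+33/800) = 8577/10000 ≈ 0.857700
step 7 [3.5y] swap r/2=1629/64033: DF=(1 − 1629/64033·(0.996900+0.959400+0.953700+0.914200+0.884300+0.857700))/(1+1629/64033) = 8371/10000 ≈ 0.837100
step 8 [4y] zero: DF = P = 807/1000 ≈ 0.807000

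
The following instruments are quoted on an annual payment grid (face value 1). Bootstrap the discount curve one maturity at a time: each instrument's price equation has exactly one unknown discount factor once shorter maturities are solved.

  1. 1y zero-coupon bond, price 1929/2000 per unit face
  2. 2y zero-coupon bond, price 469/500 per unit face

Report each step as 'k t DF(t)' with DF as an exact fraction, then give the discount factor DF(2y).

step 1 [1y] zero: DF = P = 1929/2000 ≈ 0.964500
step 2 [2y] zero: DF = P = 469/500 ≈ 0.938000

1 1 1929/2000
2 2 469/500
DF(2y) = 469/500 ≈ 0.938000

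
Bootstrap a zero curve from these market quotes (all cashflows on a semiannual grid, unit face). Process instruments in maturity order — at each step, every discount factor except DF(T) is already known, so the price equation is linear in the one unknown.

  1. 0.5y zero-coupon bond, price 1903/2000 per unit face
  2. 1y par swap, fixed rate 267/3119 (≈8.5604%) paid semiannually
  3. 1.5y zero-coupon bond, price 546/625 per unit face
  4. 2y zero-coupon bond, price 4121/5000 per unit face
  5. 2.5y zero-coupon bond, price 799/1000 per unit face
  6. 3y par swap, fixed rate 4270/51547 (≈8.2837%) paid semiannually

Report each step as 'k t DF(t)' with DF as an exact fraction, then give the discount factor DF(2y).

1 1/2 1903/2000
2 1 9199/10000
3 3/2 546/625
4 2 4121/5000
5 5/2 799/1000
6 3 1573/2000
DF(2y) = 4121/5000 ≈ 0.824200

step 1 [0.5y] zero: DF = P = 1903/2000 ≈ 0.951500
step 2 [1y] swap r/2=267/6238: DF=(1 − 267/6238·(0.951500))/(1+267/6238) = 9199/10000 ≈ 0.919900
step 3 [1.5y] zero: DF = P = 546/625 ≈ 0.873600
step 4 [2y] zero: DF = P = 4121/5000 ≈ 0.824200
step 5 [2.5y] zero: DF = P = 799/1000 ≈ 0.799000
step 6 [3y] swap r/2=2135/51547: DF=(1 − 2135/51547·(0.951500+0.919900+0.873600+0.824200+0.799000))/(1+2135/51547) = 1573/2000 ≈ 0.786500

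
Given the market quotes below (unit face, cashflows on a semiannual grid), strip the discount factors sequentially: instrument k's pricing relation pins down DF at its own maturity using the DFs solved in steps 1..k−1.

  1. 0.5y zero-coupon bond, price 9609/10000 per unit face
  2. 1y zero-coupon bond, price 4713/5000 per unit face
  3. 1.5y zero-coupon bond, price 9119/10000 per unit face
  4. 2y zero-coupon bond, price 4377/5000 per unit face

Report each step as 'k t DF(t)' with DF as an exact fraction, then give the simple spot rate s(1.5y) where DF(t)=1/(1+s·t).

step 1 [0.5y] zero: DF = P = 9609/10000 ≈ 0.960900
step 2 [1y] zero: DF = P = 4713/5000 ≈ 0.942600
step 3 [1.5y] zero: DF = P = 9119/10000 ≈ 0.911900
step 4 [2y] zero: DF = P = 4377/5000 ≈ 0.875400

1 1/2 9609/10000
2 1 4713/5000
3 3/2 9119/10000
4 2 4377/5000
s(1.5y) = (1/(9119/10000) − 1)/(3/2) = 1762/27357 ≈ 6.4408%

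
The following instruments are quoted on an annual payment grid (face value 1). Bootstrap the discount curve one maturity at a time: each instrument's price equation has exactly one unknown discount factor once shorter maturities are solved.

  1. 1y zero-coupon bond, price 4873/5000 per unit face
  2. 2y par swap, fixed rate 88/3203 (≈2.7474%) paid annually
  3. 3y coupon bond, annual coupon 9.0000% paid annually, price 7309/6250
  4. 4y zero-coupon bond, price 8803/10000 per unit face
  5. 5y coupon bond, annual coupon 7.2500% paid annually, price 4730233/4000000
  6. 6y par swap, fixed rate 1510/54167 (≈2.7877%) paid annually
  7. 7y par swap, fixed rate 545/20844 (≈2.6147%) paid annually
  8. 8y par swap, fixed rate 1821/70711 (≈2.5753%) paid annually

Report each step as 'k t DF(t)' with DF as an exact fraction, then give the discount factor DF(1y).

step 1 [1y] zero: DF = P = 4873/5000 ≈ 0.974600
step 2 [2y] swap r/1=88/3203: DF=(1 − 88/3203·(0.974600))/(1+88/3203) = 592/625 ≈ 0.947200
step 3 [3y] bond c/1=9/100: DF=(7309/6250 − 9/100·(0.974600+0.947200))/(1+9/100) = 4571/5000 ≈ 0.914200
step 4 [4y] zero: DF = P = 8803/10000 ≈ 0.880300
step 5 [5y] bond c/1=29/400: DF=(4730233/4000000 − 29/400·(0.974600+0.947200+0.914200+0.880300))/(1+29/400) = 4257/5000 ≈ 0.851400
step 6 [6y] swap r/1=1510/54167: DF=(1 − 1510/54167·(0.974600+0.947200+0.914200+0.880300+0.851400))/(1+1510/54167) = 849/1000 ≈ 0.849000
step 7 [7y] swap r/1=545/20844: DF=(1 − 545/20844·(0.974600+0.947200+0.914200+0.880300+0.851400+0.849000))/(1+545/20844) = 1673/2000 ≈ 0.836500
step 8 [8y] swap r/1=1821/70711: DF=(1 − 1821/70711·(0.974600+0.947200+0.914200+0.880300+0.851400+0.849000+0.836500))/(1+1821/70711) = 8179/10000 ≈ 0.817900

1 1 4873/5000
2 2 592/625
3 3 4571/5000
4 4 8803/10000
5 5 4257/5000
6 6 849/1000
7 7 1673/2000
8 8 8179/10000
DF(1y) = 4873/5000 ≈ 0.974600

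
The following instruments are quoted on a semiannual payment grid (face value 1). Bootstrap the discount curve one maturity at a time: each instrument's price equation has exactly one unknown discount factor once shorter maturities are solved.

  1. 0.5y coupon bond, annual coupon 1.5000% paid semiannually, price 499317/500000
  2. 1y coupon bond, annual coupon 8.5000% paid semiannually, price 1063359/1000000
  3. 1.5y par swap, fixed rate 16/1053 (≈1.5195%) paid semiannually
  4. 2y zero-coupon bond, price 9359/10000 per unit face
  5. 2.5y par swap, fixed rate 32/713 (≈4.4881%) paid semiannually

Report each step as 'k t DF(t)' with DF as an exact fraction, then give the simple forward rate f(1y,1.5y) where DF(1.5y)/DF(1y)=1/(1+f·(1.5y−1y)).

1 1/2 1239/1250
2 1 2449/2500
3 3/2 611/625
4 2 9359/10000
5 5/2 558/625
f(1y,1.5y) = ((2449/2500)/(611/625) − 1)/(1/2) = 5/1222 ≈ 0.4092%

step 1 [0.5y] bond c/2=3/400: DF=(499317/500000 − 3/400·(0))/(1+3/400) = 1239/1250 ≈ 0.991200
step 2 [1y] bond c/2=17/400: DF=(1063359/1000000 − 17/400·(0.991200))/(1+17/400) = 2449/2500 ≈ 0.979600
step 3 [1.5y] swap r/2=8/1053: DF=(1 − 8/1053·(0.991200+0.979600))/(1+8/1053) = 611/625 ≈ 0.977600
step 4 [2y] zero: DF = P = 9359/10000 ≈ 0.935900
step 5 [2.5y] swap r/2=16/713: DF=(1 − 16/713·(0.991200+0.979600+0.977600+0.935900))/(1+16/713) = 558/625 ≈ 0.892800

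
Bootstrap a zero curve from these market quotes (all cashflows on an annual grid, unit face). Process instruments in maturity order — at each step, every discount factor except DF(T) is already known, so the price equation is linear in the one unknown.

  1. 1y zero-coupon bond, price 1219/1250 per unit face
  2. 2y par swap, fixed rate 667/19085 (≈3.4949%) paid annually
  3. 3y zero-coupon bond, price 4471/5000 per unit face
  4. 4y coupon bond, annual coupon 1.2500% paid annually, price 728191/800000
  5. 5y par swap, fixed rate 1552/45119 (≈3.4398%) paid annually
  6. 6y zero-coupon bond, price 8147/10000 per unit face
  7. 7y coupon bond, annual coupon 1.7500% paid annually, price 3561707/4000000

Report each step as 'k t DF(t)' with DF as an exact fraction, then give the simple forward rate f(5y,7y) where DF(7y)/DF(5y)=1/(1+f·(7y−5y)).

1 1 1219/1250
2 2 9333/10000
3 3 4471/5000
4 4 2161/2500
5 5 528/625
6 6 8147/10000
7 7 1567/2000
f(5y,7y) = ((528/625)/(1567/2000) − 1)/(2) = 613/15670 ≈ 3.9119%

step 1 [1y] zero: DF = P = 1219/1250 ≈ 0.975200
step 2 [2y] swap r/1=667/19085: DF=(1 − 667/19085·(0.975200))/(1+667/19085) = 9333/10000 ≈ 0.933300
step 3 [3y] zero: DF = P = 4471/5000 ≈ 0.894200
step 4 [4y] bond c/1=1/80: DF=(728191/800000 − 1/80·(0.975200+0.933300+0.894200))/(1+1/80) = 2161/2500 ≈ 0.864400
step 5 [5y] swap r/1=1552/45119: DF=(1 − 1552/45119·(0.975200+0.933300+0.894200+0.864400))/(1+1552/45119) = 528/625 ≈ 0.844800
step 6 [6y] zero: DF = P = 8147/10000 ≈ 0.814700
step 7 [7y] bond c/1=7/400: DF=(3561707/4000000 − 7/400·(0.975200+0.933300+0.894200+0.864400+0.844800+0.814700))/(1+7/400) = 1567/2000 ≈ 0.783500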